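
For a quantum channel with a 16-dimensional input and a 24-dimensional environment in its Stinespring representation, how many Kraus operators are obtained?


Tracing out the environment in an orthonormal basis {|i>_E} gives Kraus operators K_i = <i|_E U |0>_E.
Number of Kraus operators = dim(H_env) = d_env
= 24

24


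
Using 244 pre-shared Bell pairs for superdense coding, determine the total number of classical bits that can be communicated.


Superdense coding allows 2 classical bits per shared entangled pair.
244 pair(s) -> 2 * 244 = 488 classical bits

488


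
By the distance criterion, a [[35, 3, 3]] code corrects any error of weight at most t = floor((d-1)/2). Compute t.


Code parameters: [[35, 3, 3]], distance d = 3.
Number of correctable errors = floor((d-1)/2)
= floor((3 - 1)/2)
= floor(2/2)
= 1

1


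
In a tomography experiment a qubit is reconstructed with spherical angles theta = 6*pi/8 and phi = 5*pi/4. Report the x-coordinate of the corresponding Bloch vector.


theta = 2.3562, phi = 3.9270
r_x = sin(theta)*cos(phi) = 0.7071 * -0.7071
r_x = -0.5000

-0.5000


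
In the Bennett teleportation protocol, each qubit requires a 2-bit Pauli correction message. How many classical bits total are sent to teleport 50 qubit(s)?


Quantum teleportation requires 2 classical bits per qubit teleported.
50 qubit(s) -> 2 * 50 = 100 classical bits

100


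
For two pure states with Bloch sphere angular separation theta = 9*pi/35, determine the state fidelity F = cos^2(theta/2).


For states separated by angle theta on Bloch sphere:
F = cos^2(theta/2)
theta = 9*pi/35 = 0.8078
theta/2 = 0.4039
cos(theta/2) = 0.9195
F = 0.8455

0.8455


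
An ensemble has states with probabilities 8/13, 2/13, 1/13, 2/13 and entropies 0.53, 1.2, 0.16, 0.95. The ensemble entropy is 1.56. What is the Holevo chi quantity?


chi = S(rho) - sum_i p_i * S(rho_i)
Weighted entropy = 8/13 * 0.53 + 2/13 * 1.2 + 1/13 * 0.16 + 2/13 * 0.95
= 0.6692
chi = 1.56 - 0.6692
= 0.8908

0.8908


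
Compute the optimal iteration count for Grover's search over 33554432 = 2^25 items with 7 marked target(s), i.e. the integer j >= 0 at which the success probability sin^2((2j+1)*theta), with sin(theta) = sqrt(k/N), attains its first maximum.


After j Grover iterations the success probability is P(j) = sin^2((2j+1)*theta), where sin(theta) = sqrt(k/N).
N = 2^25 = 33554432, k = 7
sin(theta) = sqrt(k/N) = 0.0004567452865
theta = arcsin(sqrt(k/N)) = 0.0004567453024 rad
P(j) reaches its first maximum when (2j+1)*theta is as close as possible to pi/2, i.e. j = round(pi/(4*theta) - 1/2).
pi/(4*theta) - 1/2 = 1719.0539
(For comparison, the common estimate pi/4 * sqrt(N/k) = 1719.5540; the exact maximiser is used here.)
Optimal iterations = 1719

1719


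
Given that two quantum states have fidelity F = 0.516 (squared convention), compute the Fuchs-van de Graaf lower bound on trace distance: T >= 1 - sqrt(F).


Fuchs-van de Graaf (squared-fidelity convention): 1 - sqrt(F) <= T <= sqrt(1 - F).
Lower bound: T >= 1 - sqrt(F)
sqrt(F) = sqrt(0.516) = 0.7183
T >= 1 - 0.7183
T >= 0.2817

0.2817


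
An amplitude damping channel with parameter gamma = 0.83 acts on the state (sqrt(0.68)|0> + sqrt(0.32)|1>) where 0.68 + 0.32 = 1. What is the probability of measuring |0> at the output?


For amplitude damping with parameter gamma on state sqrt(a)|0> + sqrt(b)|1>:
alpha^2 = 0.68, beta^2 = 0.32
P(|0>) = alpha^2 + gamma * beta^2
= 0.68 + 0.83 * 0.32
= 0.68 + 0.2656
= 0.9456

0.9456


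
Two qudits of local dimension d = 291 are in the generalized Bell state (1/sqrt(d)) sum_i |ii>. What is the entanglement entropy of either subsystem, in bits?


For a maximally entangled state in d x d:
S = log2(d) = log2(291)
= 8.1849

8.1849


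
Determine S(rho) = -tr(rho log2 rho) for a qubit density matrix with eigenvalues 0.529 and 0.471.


S = -p*log2(p) - (1-p)*log2(1-p)
p = 0.5290, 1-p = 0.4710
= -0.5290 * log2(0.5290) - 0.4710 * log2(0.4710)
= -(-0.4860) - (-0.5116)
= 0.9976

0.9976


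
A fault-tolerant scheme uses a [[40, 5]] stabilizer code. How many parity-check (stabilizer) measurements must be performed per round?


For an [[n,k]] stabilizer code:
Number of stabilizer generators = n - k
= 40 - 5
= 35

35


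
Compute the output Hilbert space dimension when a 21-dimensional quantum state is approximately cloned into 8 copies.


Output space = H^(tensor 8) where dim(H) = 21
dim = 21^8
= 441 (after 2 factors)
= 9261 (after 3 factors)
= 194481 (after 4 factors)
= 4084101 (after 5 factors)
= 85766121 (after 6 factors)
= 1801088541 (after 7 factors)
= 37822859361 (after 8 factors)
= 37822859361

37822859361


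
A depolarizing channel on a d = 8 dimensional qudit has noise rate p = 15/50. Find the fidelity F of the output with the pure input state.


F = (1-p) + p/d
= (1 - 0.3000) + 0.3000/8
= 0.7000 + 0.0375
= 0.7375

0.7375


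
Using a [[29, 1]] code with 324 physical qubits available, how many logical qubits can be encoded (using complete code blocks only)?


Each code block uses 29 physical qubits for 1 logical qubit(s).
Number of complete blocks = floor(324 / 29) = 11
Logical qubits = 11 * 1
= 11

11


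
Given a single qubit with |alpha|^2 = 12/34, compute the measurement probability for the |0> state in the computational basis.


|alpha|^2 = 12/34 = 0.3529
|beta|^2 = 1 - 12/34 = 22/34 = 0.6471
P(|0>) = |alpha|^2 = 0.3529

0.3529


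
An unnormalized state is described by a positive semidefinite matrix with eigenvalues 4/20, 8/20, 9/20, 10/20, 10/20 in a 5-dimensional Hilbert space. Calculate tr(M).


tr(M) = sum of eigenvalues
= 4/20 + 8/20 + 9/20 + 10/20 + 10/20
= 41/20
= 2.0500

2.0500


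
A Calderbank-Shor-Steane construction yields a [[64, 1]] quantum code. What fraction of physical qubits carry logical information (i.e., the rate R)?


Code rate R = k/n
= 1/64
= 0.0156

0.0156


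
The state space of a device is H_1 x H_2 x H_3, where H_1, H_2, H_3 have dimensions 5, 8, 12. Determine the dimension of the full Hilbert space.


dim(H_1 x H_2 x H_3) = 5 * 8 * 12
= 40 * 12
= 480

480


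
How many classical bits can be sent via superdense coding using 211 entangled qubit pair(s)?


Superdense coding allows 2 classical bits per shared entangled pair.
211 pair(s) -> 2 * 211 = 422 classical bits

422


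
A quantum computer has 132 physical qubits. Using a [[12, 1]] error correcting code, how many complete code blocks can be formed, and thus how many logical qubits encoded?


Each code block uses 12 physical qubits for 1 logical qubit(s).
Number of complete blocks = floor(132 / 12) = 11
Logical qubits = 11 * 1
= 11

11


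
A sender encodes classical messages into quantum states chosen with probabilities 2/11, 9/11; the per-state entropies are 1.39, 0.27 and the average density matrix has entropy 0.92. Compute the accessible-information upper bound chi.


chi = S(rho) - sum_i p_i * S(rho_i)
Weighted entropy = 2/11 * 1.39 + 9/11 * 0.27
= 0.4736
chi = 0.92 - 0.4736
= 0.4464

0.4464


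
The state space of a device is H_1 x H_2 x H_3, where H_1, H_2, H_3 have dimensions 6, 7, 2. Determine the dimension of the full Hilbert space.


dim(H_1 x H_2 x H_3) = 6 * 7 * 2
= 42 * 2
= 84

84


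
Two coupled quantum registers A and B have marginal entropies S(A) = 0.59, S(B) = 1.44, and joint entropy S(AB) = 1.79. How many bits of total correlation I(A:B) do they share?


I(A:B) = S(A) + S(B) - S(AB)
= 0.59 + 1.44 - 1.79
= 0.2400

0.2400


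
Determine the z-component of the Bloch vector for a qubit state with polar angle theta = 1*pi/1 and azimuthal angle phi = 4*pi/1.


theta = 3.1416, phi = 12.5664
r_z = cos(theta) = -1.0000

-1.0000


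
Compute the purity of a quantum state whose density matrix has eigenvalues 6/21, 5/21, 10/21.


tr(rho^2) = sum of eigenvalues squared
= (6/21)^2 + (5/21)^2 + (10/21)^2
= (36 + 25 + 100) / 441
= 161/441
= 0.3651

0.3651


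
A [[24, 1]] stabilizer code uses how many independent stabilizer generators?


For an [[n,k]] stabilizer code:
Number of stabilizer generators = n - k
= 24 - 1
= 23

23


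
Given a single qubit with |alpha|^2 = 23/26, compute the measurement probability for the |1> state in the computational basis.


|alpha|^2 = 23/26 = 0.8846
|beta|^2 = 1 - 23/26 = 3/26 = 0.1154
P(|1>) = |beta|^2 = 0.1154

0.1154


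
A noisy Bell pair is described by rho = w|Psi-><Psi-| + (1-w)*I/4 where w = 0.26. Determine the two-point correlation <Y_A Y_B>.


|Psi-> = (|01> - |10>)/sqrt(2)
For the pure Bell state, <Y_A Y_B> = -1 (Bell-state Pauli correlator).
The maximally-mixed part I/4 has tr(I/4 * P tensor P) = 0 for any traceless Pauli P.
So <Y_A Y_B>_rho = w * (-1) + (1 - w) * 0
= 0.26 * (-1)
= -0.2600

-0.2600


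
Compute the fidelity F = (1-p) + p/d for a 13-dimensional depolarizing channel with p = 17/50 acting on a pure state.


F = (1-p) + p/d
= (1 - 0.3400) + 0.3400/13
= 0.6600 + 0.0262
= 0.6862

0.6862


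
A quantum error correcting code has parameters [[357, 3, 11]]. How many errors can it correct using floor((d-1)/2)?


Code parameters: [[357, 3, 11]], distance d = 11.
Number of correctable errors = floor((d-1)/2)
= floor((11 - 1)/2)
= floor(10/2)
= 5

5


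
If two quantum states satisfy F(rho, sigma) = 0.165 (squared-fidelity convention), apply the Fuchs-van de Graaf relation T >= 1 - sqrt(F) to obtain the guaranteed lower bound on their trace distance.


Fuchs-van de Graaf (squared-fidelity convention): 1 - sqrt(F) <= T <= sqrt(1 - F).
Lower bound: T >= 1 - sqrt(F)
sqrt(F) = sqrt(0.165) = 0.4062
T >= 1 - 0.4062
T >= 0.5938

0.5938


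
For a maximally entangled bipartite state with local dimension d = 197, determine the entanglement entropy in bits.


For a maximally entangled state in d x d:
S = log2(d) = log2(197)
= 7.6221

7.6221


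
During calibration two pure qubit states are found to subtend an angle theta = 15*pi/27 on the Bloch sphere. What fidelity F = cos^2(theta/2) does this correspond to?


For states separated by angle theta on Bloch sphere:
F = cos^2(theta/2)
theta = 15*pi/27 = 1.7453
theta/2 = 0.8727
cos(theta/2) = 0.6428
F = 0.4132

0.4132


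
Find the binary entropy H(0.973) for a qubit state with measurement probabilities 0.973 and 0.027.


S = -p*log2(p) - (1-p)*log2(1-p)
p = 0.9730, 1-p = 0.0270
= -0.9730 * log2(0.9730) - 0.0270 * log2(0.0270)
= -(-0.0384) - (-0.1407)
= 0.1791

0.1791


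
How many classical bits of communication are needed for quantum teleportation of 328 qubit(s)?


Quantum teleportation requires 2 classical bits per qubit teleported.
328 qubit(s) -> 2 * 328 = 656 classical bits

656


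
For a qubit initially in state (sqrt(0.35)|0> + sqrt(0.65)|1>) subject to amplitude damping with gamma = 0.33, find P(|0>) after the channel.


For amplitude damping with parameter gamma on state sqrt(a)|0> + sqrt(b)|1>:
alpha^2 = 0.35, beta^2 = 0.65
P(|0>) = alpha^2 + gamma * beta^2
= 0.35 + 0.33 * 0.65
= 0.35 + 0.2145
= 0.5645

0.5645


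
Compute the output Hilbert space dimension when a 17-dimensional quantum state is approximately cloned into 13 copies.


Output space = H^(tensor 13) where dim(H) = 17
dim = 17^13
= 289 (after 2 factors)
= 4913 (after 3 factors)
= 83521 (after 4 factors)
= 1419857 (after 5 factors)
= 24137569 (after 6 factors)
= 410338673 (after 7 factors)
= 6975757441 (after 8 factors)
= 118587876497 (after 9 factors)
= 2015993900449 (after 10 factors)
= 34271896307633 (after 11 factors)
= 582622237229761 (after 12 factors)
= 9904578032905937 (after 13 factors)
= 9904578032905937

9904578032905937


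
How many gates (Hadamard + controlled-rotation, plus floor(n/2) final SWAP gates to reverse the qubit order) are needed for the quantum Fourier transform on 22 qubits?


Hadamard gates: 22
Controlled rotations: n*(n-1)/2 = 22*21/2 = 231
SWAP gates: floor(n/2) = floor(22/2) = 11
Total = 22 + 231 + 11
= 264

264


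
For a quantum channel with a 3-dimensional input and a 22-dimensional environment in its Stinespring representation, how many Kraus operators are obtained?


Tracing out the environment in an orthonormal basis {|i>_E} gives Kraus operators K_i = <i|_E U |0>_E.
Number of Kraus operators = dim(H_env) = d_env
= 22

22


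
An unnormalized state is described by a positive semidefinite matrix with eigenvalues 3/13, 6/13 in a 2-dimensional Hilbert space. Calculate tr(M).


tr(M) = sum of eigenvalues
= 3/13 + 6/13
= 9/13
= 0.6923

0.6923


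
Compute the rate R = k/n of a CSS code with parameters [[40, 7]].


Code rate R = k/n
= 7/40
= 0.1750

0.1750


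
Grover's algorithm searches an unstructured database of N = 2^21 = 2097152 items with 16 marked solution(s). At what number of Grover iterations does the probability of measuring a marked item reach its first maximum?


After j Grover iterations the success probability is P(j) = sin^2((2j+1)*theta), where sin(theta) = sqrt(k/N).
N = 2^21 = 2097152, k = 16
sin(theta) = sqrt(k/N) = 0.002762135864
theta = arcsin(sqrt(k/N)) = 0.002762139376 rad
P(j) reaches its first maximum when (2j+1)*theta is as close as possible to pi/2, i.e. j = round(pi/(4*theta) - 1/2).
pi/(4*theta) - 1/2 = 283.8441
(For comparison, the common estimate pi/4 * sqrt(N/k) = 284.3445; the exact maximiser is used here.)
Optimal iterations = 284

284


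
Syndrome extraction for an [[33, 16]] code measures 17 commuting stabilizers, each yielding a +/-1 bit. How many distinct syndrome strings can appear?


Each stabilizer generator gives a binary (+1 or -1) measurement outcome.
With 17 independent generators:
Total syndromes = 2^17
= 131072

131072


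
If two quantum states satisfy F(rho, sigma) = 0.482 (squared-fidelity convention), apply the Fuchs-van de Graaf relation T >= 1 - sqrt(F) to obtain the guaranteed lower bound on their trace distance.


Fuchs-van de Graaf (squared-fidelity convention): 1 - sqrt(F) <= T <= sqrt(1 - F).
Lower bound: T >= 1 - sqrt(F)
sqrt(F) = sqrt(0.482) = 0.6943
T >= 1 - 0.6943
T >= 0.3057

0.3057


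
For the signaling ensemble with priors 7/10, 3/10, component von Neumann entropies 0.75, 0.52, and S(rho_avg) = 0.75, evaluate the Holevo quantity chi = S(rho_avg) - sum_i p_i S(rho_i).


chi = S(rho) - sum_i p_i * S(rho_i)
Weighted entropy = 7/10 * 0.75 + 3/10 * 0.52
= 0.6810
chi = 0.75 - 0.6810
= 0.0690

0.0690


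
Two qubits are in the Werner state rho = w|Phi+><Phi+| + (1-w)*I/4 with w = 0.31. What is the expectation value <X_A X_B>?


|Phi+> = (|00> + |11>)/sqrt(2)
For the pure Bell state, <X_A X_B> = +1 (Bell-state Pauli correlator).
The maximally-mixed part I/4 has tr(I/4 * P tensor P) = 0 for any traceless Pauli P.
So <X_A X_B>_rho = w * (+1) + (1 - w) * 0
= 0.31 * (+1)
= 0.3100

0.3100


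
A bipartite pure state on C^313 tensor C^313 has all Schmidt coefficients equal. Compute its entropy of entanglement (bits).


For a maximally entangled state in d x d:
S = log2(d) = log2(313)
= 8.2900

8.2900


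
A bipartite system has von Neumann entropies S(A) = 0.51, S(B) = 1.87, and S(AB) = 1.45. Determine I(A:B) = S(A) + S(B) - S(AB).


I(A:B) = S(A) + S(B) - S(AB)
= 0.51 + 1.87 - 1.45
= 0.9300

0.9300


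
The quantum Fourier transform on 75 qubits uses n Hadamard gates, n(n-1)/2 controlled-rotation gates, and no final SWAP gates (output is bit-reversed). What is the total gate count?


Hadamard gates: 75
Controlled rotations: n*(n-1)/2 = 75*74/2 = 2775
SWAP gates: 0 (omitted)
Total = 75 + 2775
= 2850

2850


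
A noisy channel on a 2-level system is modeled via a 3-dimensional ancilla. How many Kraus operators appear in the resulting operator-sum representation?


Tracing out the environment in an orthonormal basis {|i>_E} gives Kraus operators K_i = <i|_E U |0>_E.
Number of Kraus operators = dim(H_env) = d_env
= 3

3


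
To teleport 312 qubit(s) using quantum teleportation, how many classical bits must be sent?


Quantum teleportation requires 2 classical bits per qubit teleported.
312 qubit(s) -> 2 * 312 = 624 classical bits

624


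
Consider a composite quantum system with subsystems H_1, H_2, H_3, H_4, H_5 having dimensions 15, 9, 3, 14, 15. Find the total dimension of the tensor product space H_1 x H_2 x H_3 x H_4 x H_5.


dim(H_1 x H_2 x H_3 x H_4 x H_5) = 15 * 9 * 3 * 14 * 15
= 135 * 3 * 14 * 15
= 405 * 14 * 15
= 5670 * 15
= 85050

85050


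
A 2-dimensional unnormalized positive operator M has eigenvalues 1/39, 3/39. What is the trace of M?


tr(M) = sum of eigenvalues
= 1/39 + 3/39
= 4/39
= 0.1026

0.1026


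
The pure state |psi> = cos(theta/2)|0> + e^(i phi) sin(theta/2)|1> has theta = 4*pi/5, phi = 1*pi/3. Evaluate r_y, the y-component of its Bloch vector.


theta = 2.5133, phi = 1.0472
r_y = sin(theta)*sin(phi) = 0.5878 * 0.8660
r_y = 0.5090

0.5090


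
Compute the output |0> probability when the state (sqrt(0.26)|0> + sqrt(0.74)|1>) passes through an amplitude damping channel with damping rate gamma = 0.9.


For amplitude damping with parameter gamma on state sqrt(a)|0> + sqrt(b)|1>:
alpha^2 = 0.26, beta^2 = 0.74
P(|0>) = alpha^2 + gamma * beta^2
= 0.26 + 0.9 * 0.74
= 0.26 + 0.6660
= 0.9260

0.9260


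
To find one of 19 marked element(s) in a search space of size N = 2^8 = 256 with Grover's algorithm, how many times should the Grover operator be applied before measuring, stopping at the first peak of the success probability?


After j Grover iterations the success probability is P(j) = sin^2((2j+1)*theta), where sin(theta) = sqrt(k/N).
N = 2^8 = 256, k = 19
sin(theta) = sqrt(k/N) = 0.272431184
theta = arcsin(sqrt(k/N)) = 0.2759188888 rad
P(j) reaches its first maximum when (2j+1)*theta is as close as possible to pi/2, i.e. j = round(pi/(4*theta) - 1/2).
pi/(4*theta) - 1/2 = 2.3465
(For comparison, the common estimate pi/4 * sqrt(N/k) = 2.8829; the exact maximiser is used here.)
Optimal iterations = 2

2


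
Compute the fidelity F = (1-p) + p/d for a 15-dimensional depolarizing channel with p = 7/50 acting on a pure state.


F = (1-p) + p/d
= (1 - 0.1400) + 0.1400/15
= 0.8600 + 0.0093
= 0.8693

0.8693


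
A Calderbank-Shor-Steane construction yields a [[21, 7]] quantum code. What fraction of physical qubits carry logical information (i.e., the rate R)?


Code rate R = k/n
= 7/21
= 0.3333

0.3333


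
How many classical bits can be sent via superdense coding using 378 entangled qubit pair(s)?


Superdense coding allows 2 classical bits per shared entangled pair.
378 pair(s) -> 2 * 378 = 756 classical bits

756


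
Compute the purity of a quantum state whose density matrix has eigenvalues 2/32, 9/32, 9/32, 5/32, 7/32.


tr(rho^2) = sum of eigenvalues squared
= (2/32)^2 + (9/32)^2 + (9/32)^2 + (5/32)^2 + (7/32)^2
= (4 + 81 + 81 + 25 + 49) / 1024
= 240/1024
= 0.2344

0.2344


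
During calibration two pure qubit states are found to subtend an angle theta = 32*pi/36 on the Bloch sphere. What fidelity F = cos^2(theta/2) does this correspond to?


For states separated by angle theta on Bloch sphere:
F = cos^2(theta/2)
theta = 32*pi/36 = 2.7925
theta/2 = 1.3963
cos(theta/2) = 0.1736
F = 0.0302

0.0302


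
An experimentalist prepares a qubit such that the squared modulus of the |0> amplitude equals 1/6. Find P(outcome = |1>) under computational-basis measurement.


|alpha|^2 = 1/6 = 0.1667
|beta|^2 = 1 - 1/6 = 5/6 = 0.8333
P(|1>) = |beta|^2 = 0.8333

0.8333


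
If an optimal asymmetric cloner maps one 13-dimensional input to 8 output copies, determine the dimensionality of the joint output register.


Output space = H^(tensor 8) where dim(H) = 13
dim = 13^8
= 169 (after 2 factors)
= 2197 (after 3 factors)
= 28561 (after 4 factors)
= 371293 (after 5 factors)
= 4826809 (after 6 factors)
= 62748517 (after 7 factors)
= 815730721 (after 8 factors)
= 815730721

815730721


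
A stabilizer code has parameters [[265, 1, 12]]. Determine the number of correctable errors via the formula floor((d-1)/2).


Code parameters: [[265, 1, 12]], distance d = 12.
Number of correctable errors = floor((d-1)/2)
= floor((12 - 1)/2)
= floor(11/2)
= 5

5


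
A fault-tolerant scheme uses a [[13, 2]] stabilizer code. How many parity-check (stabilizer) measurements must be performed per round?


For an [[n,k]] stabilizer code:
Number of stabilizer generators = n - k
= 13 - 2
= 11

11


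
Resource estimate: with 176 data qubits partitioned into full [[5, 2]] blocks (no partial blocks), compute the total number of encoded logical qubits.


Each code block uses 5 physical qubits for 2 logical qubit(s).
Number of complete blocks = floor(176 / 5) = 35
Logical qubits = 35 * 2
= 70

70


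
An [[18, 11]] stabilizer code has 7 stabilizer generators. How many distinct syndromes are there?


Each stabilizer generator gives a binary (+1 or -1) measurement outcome.
With 7 independent generators:
Total syndromes = 2^7
= 128

128


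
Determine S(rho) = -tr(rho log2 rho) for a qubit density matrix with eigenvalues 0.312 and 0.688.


S = -p*log2(p) - (1-p)*log2(1-p)
p = 0.3120, 1-p = 0.6880
= -0.3120 * log2(0.3120) - 0.6880 * log2(0.6880)
= -(-0.5243) - (-0.3712)
= 0.8955

0.8955


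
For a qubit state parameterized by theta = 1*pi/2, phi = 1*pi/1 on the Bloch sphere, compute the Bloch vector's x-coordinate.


theta = 1.5708, phi = 3.1416
r_x = sin(theta)*cos(phi) = 1.0000 * -1.0000
r_x = -1.0000

-1.0000


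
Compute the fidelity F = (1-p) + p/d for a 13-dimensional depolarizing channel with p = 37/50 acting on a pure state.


F = (1-p) + p/d
= (1 - 0.7400) + 0.7400/13
= 0.2600 + 0.0569
= 0.3169

0.3169


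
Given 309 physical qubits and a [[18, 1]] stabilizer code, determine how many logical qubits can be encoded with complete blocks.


Each code block uses 18 physical qubits for 1 logical qubit(s).
Number of complete blocks = floor(309 / 18) = 17
Logical qubits = 17 * 1
= 17

17


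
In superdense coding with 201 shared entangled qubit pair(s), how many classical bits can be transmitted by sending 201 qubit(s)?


Superdense coding allows 2 classical bits per shared entangled pair.
201 pair(s) -> 2 * 201 = 402 classical bits

402


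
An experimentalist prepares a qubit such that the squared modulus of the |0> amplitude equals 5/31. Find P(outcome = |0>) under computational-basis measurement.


|alpha|^2 = 5/31 = 0.1613
|beta|^2 = 1 - 5/31 = 26/31 = 0.8387
P(|0>) = |alpha|^2 = 0.1613

0.1613


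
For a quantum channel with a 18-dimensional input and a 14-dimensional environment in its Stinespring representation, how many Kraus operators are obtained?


Tracing out the environment in an orthonormal basis {|i>_E} gives Kraus operators K_i = <i|_E U |0>_E.
Number of Kraus operators = dim(H_env) = d_env
= 14

14


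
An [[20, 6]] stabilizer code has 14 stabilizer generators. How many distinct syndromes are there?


Each stabilizer generator gives a binary (+1 or -1) measurement outcome.
With 14 independent generators:
Total syndromes = 2^14
= 16384

16384


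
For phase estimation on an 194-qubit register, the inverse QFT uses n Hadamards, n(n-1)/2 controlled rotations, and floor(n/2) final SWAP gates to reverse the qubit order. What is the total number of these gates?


Hadamard gates: 194
Controlled rotations: n*(n-1)/2 = 194*193/2 = 18721
SWAP gates: floor(n/2) = floor(194/2) = 97
Total = 194 + 18721 + 97
= 19012

19012


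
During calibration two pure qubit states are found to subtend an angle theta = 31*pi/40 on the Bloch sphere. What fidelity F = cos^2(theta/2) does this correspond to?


For states separated by angle theta on Bloch sphere:
F = cos^2(theta/2)
theta = 31*pi/40 = 2.4347
theta/2 = 1.2174
cos(theta/2) = 0.3461
F = 0.1198

0.1198


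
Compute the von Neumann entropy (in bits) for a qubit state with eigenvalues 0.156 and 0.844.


S = -p*log2(p) - (1-p)*log2(1-p)
p = 0.1560, 1-p = 0.8440
= -0.1560 * log2(0.1560) - 0.8440 * log2(0.8440)
= -(-0.4181) - (-0.2065)
= 0.6247

0.6247


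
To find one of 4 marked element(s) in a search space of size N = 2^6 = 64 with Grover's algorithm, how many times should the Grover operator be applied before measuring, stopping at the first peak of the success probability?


After j Grover iterations the success probability is P(j) = sin^2((2j+1)*theta), where sin(theta) = sqrt(k/N).
N = 2^6 = 64, k = 4
sin(theta) = sqrt(k/N) = 0.25
theta = arcsin(sqrt(k/N)) = 0.2526802551 rad
P(j) reaches its first maximum when (2j+1)*theta is as close as possible to pi/2, i.e. j = round(pi/(4*theta) - 1/2).
pi/(4*theta) - 1/2 = 2.6083
(For comparison, the common estimate pi/4 * sqrt(N/k) = 3.1416; the exact maximiser is used here.)
Optimal iterations = 3

3


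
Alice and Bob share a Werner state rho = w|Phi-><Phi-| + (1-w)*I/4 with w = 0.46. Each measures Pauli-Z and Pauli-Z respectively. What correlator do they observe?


|Phi-> = (|00> - |11>)/sqrt(2)
For the pure Bell state, <Z_A Z_B> = +1 (Bell-state Pauli correlator).
The maximally-mixed part I/4 has tr(I/4 * P tensor P) = 0 for any traceless Pauli P.
So <Z_A Z_B>_rho = w * (+1) + (1 - w) * 0
= 0.46 * (+1)
= 0.4600

0.4600


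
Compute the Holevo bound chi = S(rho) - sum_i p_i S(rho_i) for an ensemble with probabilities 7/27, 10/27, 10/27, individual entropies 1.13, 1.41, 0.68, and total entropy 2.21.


chi = S(rho) - sum_i p_i * S(rho_i)
Weighted entropy = 7/27 * 1.13 + 10/27 * 1.41 + 10/27 * 0.68
= 1.0670
chi = 2.21 - 1.0670
= 1.1430

1.1430


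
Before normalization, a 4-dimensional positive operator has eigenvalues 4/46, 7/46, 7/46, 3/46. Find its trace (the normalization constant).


tr(M) = sum of eigenvalues
= 4/46 + 7/46 + 7/46 + 3/46
= 21/46
= 0.4565

0.4565


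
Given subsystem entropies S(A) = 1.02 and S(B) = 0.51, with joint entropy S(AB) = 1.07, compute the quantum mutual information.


I(A:B) = S(A) + S(B) - S(AB)
= 1.02 + 0.51 - 1.07
= 0.4600

0.4600


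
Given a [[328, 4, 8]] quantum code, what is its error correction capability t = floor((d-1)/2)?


Code parameters: [[328, 4, 8]], distance d = 8.
Number of correctable errors = floor((d-1)/2)
= floor((8 - 1)/2)
= floor(7/2)
= 3

3


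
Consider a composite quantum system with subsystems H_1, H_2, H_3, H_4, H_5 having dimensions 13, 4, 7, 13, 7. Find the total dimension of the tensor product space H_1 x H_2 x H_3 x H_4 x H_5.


dim(H_1 x H_2 x H_3 x H_4 x H_5) = 13 * 4 * 7 * 13 * 7
= 52 * 7 * 13 * 7
= 364 * 13 * 7
= 4732 * 7
= 33124

33124


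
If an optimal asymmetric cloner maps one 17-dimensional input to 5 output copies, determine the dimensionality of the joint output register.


Output space = H^(tensor 5) where dim(H) = 17
dim = 17^5
= 289 (after 2 factors)
= 4913 (after 3 factors)
= 83521 (after 4 factors)
= 1419857 (after 5 factors)
= 1419857

1419857


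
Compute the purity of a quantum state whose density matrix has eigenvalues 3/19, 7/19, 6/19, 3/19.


tr(rho^2) = sum of eigenvalues squared
= (3/19)^2 + (7/19)^2 + (6/19)^2 + (3/19)^2
= (9 + 49 + 36 + 9) / 361
= 103/361
= 0.2853

0.2853


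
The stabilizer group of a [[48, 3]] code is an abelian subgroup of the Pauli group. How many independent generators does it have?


For an [[n,k]] stabilizer code:
Number of stabilizer generators = n - k
= 48 - 3
= 45

45


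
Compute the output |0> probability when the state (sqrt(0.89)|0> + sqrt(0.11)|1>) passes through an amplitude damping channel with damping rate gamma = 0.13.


For amplitude damping with parameter gamma on state sqrt(a)|0> + sqrt(b)|1>:
alpha^2 = 0.89, beta^2 = 0.11
P(|0>) = alpha^2 + gamma * beta^2
= 0.89 + 0.13 * 0.11
= 0.89 + 0.0143
= 0.9043

0.9043


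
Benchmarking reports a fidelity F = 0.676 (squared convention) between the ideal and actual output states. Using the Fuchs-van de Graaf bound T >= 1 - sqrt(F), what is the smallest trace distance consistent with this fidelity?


Fuchs-van de Graaf (squared-fidelity convention): 1 - sqrt(F) <= T <= sqrt(1 - F).
Lower bound: T >= 1 - sqrt(F)
sqrt(F) = sqrt(0.676) = 0.8222
T >= 1 - 0.8222
T >= 0.1778

0.1778


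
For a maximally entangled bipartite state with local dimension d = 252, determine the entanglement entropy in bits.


For a maximally entangled state in d x d:
S = log2(d) = log2(252)
= 7.9773

7.9773


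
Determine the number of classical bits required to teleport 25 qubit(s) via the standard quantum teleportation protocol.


Quantum teleportation requires 2 classical bits per qubit teleported.
25 qubit(s) -> 2 * 25 = 50 classical bits

50


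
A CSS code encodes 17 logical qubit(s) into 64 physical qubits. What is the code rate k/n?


Code rate R = k/n
= 17/64
= 0.2656

0.2656


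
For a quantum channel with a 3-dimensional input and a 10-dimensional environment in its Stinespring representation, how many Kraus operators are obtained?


Tracing out the environment in an orthonormal basis {|i>_E} gives Kraus operators K_i = <i|_E U |0>_E.
Number of Kraus operators = dim(H_env) = d_env
= 10

10


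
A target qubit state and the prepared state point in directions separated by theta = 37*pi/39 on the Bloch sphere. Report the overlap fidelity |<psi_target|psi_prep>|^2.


For states separated by angle theta on Bloch sphere:
F = cos^2(theta/2)
theta = 37*pi/39 = 2.9805
theta/2 = 1.4902
cos(theta/2) = 0.0805
F = 0.0065

0.0065


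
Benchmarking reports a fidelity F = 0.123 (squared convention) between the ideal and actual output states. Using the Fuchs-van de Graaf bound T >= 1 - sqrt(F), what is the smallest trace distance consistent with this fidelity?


Fuchs-van de Graaf (squared-fidelity convention): 1 - sqrt(F) <= T <= sqrt(1 - F).
Lower bound: T >= 1 - sqrt(F)
sqrt(F) = sqrt(0.123) = 0.3507
T >= 1 - 0.3507
T >= 0.6493

0.6493


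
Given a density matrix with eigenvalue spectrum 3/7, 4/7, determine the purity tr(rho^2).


tr(rho^2) = sum of eigenvalues squared
= (3/7)^2 + (4/7)^2
= (9 + 16) / 49
= 25/49
= 0.5102

0.5102


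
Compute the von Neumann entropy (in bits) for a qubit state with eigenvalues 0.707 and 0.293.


S = -p*log2(p) - (1-p)*log2(1-p)
p = 0.7070, 1-p = 0.2930
= -0.7070 * log2(0.7070) - 0.2930 * log2(0.2930)
= -(-0.3537) - (-0.5189)
= 0.8726

0.8726


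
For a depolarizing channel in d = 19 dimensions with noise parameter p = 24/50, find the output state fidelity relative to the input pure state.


F = (1-p) + p/d
= (1 - 0.4800) + 0.4800/19
= 0.5200 + 0.0253
= 0.5453

0.5453


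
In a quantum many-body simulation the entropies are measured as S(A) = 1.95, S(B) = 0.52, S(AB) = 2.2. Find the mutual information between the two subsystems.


I(A:B) = S(A) + S(B) - S(AB)
= 1.95 + 0.52 - 2.2
= 0.2700

0.2700


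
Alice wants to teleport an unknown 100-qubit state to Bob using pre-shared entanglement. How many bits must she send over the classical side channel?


Quantum teleportation requires 2 classical bits per qubit teleported.
100 qubit(s) -> 2 * 100 = 200 classical bits

200


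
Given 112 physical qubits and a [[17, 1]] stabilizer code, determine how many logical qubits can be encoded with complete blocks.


Each code block uses 17 physical qubits for 1 logical qubit(s).
Number of complete blocks = floor(112 / 17) = 6
Logical qubits = 6 * 1
= 6

6


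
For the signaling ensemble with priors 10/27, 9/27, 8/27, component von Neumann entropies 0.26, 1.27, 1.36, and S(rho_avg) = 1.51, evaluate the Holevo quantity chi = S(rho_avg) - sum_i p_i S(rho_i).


chi = S(rho) - sum_i p_i * S(rho_i)
Weighted entropy = 10/27 * 0.26 + 9/27 * 1.27 + 8/27 * 1.36
= 0.9226
chi = 1.51 - 0.9226
= 0.5874

0.5874


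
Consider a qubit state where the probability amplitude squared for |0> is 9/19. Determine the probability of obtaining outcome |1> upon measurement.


|alpha|^2 = 9/19 = 0.4737
|beta|^2 = 1 - 9/19 = 10/19 = 0.5263
P(|1>) = |beta|^2 = 0.5263

0.5263


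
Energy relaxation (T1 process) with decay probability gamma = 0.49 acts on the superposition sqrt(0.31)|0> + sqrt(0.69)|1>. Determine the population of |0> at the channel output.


For amplitude damping with parameter gamma on state sqrt(a)|0> + sqrt(b)|1>:
alpha^2 = 0.31, beta^2 = 0.69
P(|0>) = alpha^2 + gamma * beta^2
= 0.31 + 0.49 * 0.69
= 0.31 + 0.3381
= 0.6481

0.6481


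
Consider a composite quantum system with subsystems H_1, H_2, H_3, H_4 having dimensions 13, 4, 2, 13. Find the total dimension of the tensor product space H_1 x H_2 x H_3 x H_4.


dim(H_1 x H_2 x H_3 x H_4) = 13 * 4 * 2 * 13
= 52 * 2 * 13
= 104 * 13
= 1352

1352


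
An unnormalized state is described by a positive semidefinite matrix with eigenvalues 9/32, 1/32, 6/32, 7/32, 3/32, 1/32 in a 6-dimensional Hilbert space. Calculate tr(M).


tr(M) = sum of eigenvalues
= 9/32 + 1/32 + 6/32 + 7/32 + 3/32 + 1/32
= 27/32
= 0.8438

0.8438


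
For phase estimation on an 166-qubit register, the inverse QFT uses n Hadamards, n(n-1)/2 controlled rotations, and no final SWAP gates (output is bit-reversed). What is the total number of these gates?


Hadamard gates: 166
Controlled rotations: n*(n-1)/2 = 166*165/2 = 13695
SWAP gates: 0 (omitted)
Total = 166 + 13695
= 13861

13861


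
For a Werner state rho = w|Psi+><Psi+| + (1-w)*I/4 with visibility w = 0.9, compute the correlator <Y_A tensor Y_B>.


|Psi+> = (|01> + |10>)/sqrt(2)
For the pure Bell state, <Y_A Y_B> = +1 (Bell-state Pauli correlator).
The maximally-mixed part I/4 has tr(I/4 * P tensor P) = 0 for any traceless Pauli P.
So <Y_A Y_B>_rho = w * (+1) + (1 - w) * 0
= 0.9 * (+1)
= 0.9000

0.9000


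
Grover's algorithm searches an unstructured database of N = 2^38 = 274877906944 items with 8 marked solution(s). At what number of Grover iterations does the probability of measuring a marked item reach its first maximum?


After j Grover iterations the success probability is P(j) = sin^2((2j+1)*theta), where sin(theta) = sqrt(k/N).
N = 2^38 = 274877906944, k = 8
sin(theta) = sqrt(k/N) = 5.394796609e-06
theta = arcsin(sqrt(k/N)) = 5.394796609e-06 rad
P(j) reaches its first maximum when (2j+1)*theta is as close as possible to pi/2, i.e. j = round(pi/(4*theta) - 1/2).
pi/(4*theta) - 1/2 = 145583.8881
(For comparison, the common estimate pi/4 * sqrt(N/k) = 145584.3881; the exact maximiser is used here.)
Optimal iterations = 145584

145584


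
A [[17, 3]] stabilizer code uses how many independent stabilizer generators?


For an [[n,k]] stabilizer code:
Number of stabilizer generators = n - k
= 17 - 3
= 14

14


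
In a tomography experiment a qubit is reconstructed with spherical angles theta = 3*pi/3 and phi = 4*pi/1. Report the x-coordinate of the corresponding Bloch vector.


theta = 3.1416, phi = 12.5664
r_x = sin(theta)*cos(phi) = 0.0000 * 1.0000
r_x = 0.0000

0.0000


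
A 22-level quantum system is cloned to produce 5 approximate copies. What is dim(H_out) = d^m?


Output space = H^(tensor 5) where dim(H) = 22
dim = 22^5
= 484 (after 2 factors)
= 10648 (after 3 factors)
= 234256 (after 4 factors)
= 5153632 (after 5 factors)
= 5153632

5153632


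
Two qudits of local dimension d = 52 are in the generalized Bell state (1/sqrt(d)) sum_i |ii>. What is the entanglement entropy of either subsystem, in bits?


For a maximally entangled state in d x d:
S = log2(d) = log2(52)
= 5.7004

5.7004


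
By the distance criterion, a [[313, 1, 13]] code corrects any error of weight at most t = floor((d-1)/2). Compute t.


Code parameters: [[313, 1, 13]], distance d = 13.
Number of correctable errors = floor((d-1)/2)
= floor((13 - 1)/2)
= floor(12/2)
= 6

6


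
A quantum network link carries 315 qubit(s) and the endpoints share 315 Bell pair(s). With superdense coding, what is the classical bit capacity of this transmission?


Superdense coding allows 2 classical bits per shared entangled pair.
315 pair(s) -> 2 * 315 = 630 classical bits

630


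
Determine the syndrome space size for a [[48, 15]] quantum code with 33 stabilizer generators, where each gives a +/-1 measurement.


Each stabilizer generator gives a binary (+1 or -1) measurement outcome.
With 33 independent generators:
Total syndromes = 2^33
= 8589934592

8589934592


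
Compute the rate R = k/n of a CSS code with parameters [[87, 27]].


Code rate R = k/n
= 27/87
= 0.3103

0.3103


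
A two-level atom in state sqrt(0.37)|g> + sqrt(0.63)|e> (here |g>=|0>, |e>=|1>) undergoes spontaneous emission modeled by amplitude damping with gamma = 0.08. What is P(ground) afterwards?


For amplitude damping with parameter gamma on state sqrt(a)|0> + sqrt(b)|1>:
alpha^2 = 0.37, beta^2 = 0.63
P(|0>) = alpha^2 + gamma * beta^2
= 0.37 + 0.08 * 0.63
= 0.37 + 0.0504
= 0.4204

0.4204


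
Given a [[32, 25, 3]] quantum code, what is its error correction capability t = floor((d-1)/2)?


Code parameters: [[32, 25, 3]], distance d = 3.
Number of correctable errors = floor((d-1)/2)
= floor((3 - 1)/2)
= floor(2/2)
= 1

1


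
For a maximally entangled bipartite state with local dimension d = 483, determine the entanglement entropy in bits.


For a maximally entangled state in d x d:
S = log2(d) = log2(483)
= 8.9159

8.9159


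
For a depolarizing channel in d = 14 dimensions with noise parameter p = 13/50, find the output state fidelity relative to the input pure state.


F = (1-p) + p/d
= (1 - 0.2600) + 0.2600/14
= 0.7400 + 0.0186
= 0.7586

0.7586


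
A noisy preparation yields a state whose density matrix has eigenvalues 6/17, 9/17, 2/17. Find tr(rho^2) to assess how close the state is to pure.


tr(rho^2) = sum of eigenvalues squared
= (6/17)^2 + (9/17)^2 + (2/17)^2
= (36 + 81 + 4) / 289
= 121/289
= 0.4187

0.4187


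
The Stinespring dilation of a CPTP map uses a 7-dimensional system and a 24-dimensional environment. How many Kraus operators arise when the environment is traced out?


Tracing out the environment in an orthonormal basis {|i>_E} gives Kraus operators K_i = <i|_E U |0>_E.
Number of Kraus operators = dim(H_env) = d_env
= 24

24


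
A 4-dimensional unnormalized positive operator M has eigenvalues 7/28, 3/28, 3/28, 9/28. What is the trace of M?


tr(M) = sum of eigenvalues
= 7/28 + 3/28 + 3/28 + 9/28
= 22/28
= 0.7857

0.7857


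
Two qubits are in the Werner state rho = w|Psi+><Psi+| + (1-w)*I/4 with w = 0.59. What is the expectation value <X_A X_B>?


|Psi+> = (|01> + |10>)/sqrt(2)
For the pure Bell state, <X_A X_B> = +1 (Bell-state Pauli correlator).
The maximally-mixed part I/4 has tr(I/4 * P tensor P) = 0 for any traceless Pauli P.
So <X_A X_B>_rho = w * (+1) + (1 - w) * 0
= 0.59 * (+1)
= 0.5900

0.5900


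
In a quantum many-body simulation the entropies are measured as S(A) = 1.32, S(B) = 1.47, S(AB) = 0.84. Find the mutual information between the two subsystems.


I(A:B) = S(A) + S(B) - S(AB)
= 1.32 + 1.47 - 0.84
= 1.9500

1.9500


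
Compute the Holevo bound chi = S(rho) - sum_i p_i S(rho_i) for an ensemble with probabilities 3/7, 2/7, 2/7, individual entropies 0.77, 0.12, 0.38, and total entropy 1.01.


chi = S(rho) - sum_i p_i * S(rho_i)
Weighted entropy = 3/7 * 0.77 + 2/7 * 0.12 + 2/7 * 0.38
= 0.4729
chi = 1.01 - 0.4729
= 0.5371

0.5371


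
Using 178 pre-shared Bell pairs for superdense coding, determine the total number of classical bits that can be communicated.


Superdense coding allows 2 classical bits per shared entangled pair.
178 pair(s) -> 2 * 178 = 356 classical bits

356


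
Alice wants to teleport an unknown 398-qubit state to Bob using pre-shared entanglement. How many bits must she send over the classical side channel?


Quantum teleportation requires 2 classical bits per qubit teleported.
398 qubit(s) -> 2 * 398 = 796 classical bits

796


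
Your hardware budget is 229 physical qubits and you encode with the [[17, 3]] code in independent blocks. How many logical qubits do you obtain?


Each code block uses 17 physical qubits for 3 logical qubit(s).
Number of complete blocks = floor(229 / 17) = 13
Logical qubits = 13 * 3
= 39

39
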